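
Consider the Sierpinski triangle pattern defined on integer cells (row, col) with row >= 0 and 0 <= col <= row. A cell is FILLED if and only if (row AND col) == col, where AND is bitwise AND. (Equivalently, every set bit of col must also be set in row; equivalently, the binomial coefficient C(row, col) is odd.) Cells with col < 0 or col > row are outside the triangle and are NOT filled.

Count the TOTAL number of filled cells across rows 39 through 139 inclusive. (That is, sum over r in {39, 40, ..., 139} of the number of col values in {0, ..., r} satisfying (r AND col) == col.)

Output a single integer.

Answer: 1996

Derivation:
r39=100111 pc4: +16 =16
r40=101000 pc2: +4 =20
r41=101001 pc3: +8 =28
r42=101010 pc3: +8 =36
r43=101011 pc4: +16 =52
r44=101100 pc3: +8 =60
r45=101101 pc4: +16 =76
r46=101110 pc4: +16 =92
r47=101111 pc5: +32 =124
r48=110000 pc2: +4 =128
r49=110001 pc3: +8 =136
r50=110010 pc3: +8 =144
r51=110011 pc4: +16 =160
r52=110100 pc3: +8 =168
r53=110101 pc4: +16 =184
r54=110110 pc4: +16 =200
r55=110111 pc5: +32 =232
r56=111000 pc3: +8 =240
r57=111001 pc4: +16 =256
r58=111010 pc4: +16 =272
r59=111011 pc5: +32 =304
r60=111100 pc4: +16 =320
r61=111101 pc5: +32 =352
r62=111110 pc5: +32 =384
r63=111111 pc6: +64 =448
r64=1000000 pc1: +2 =450
r65=1000001 pc2: +4 =454
r66=1000010 pc2: +4 =458
r67=1000011 pc3: +8 =466
r68=1000100 pc2: +4 =470
r69=1000101 pc3: +8 =478
r70=1000110 pc3: +8 =486
r71=1000111 pc4: +16 =502
r72=1001000 pc2: +4 =506
r73=1001001 pc3: +8 =514
r74=1001010 pc3: +8 =522
r75=1001011 pc4: +16 =538
r76=1001100 pc3: +8 =546
r77=1001101 pc4: +16 =562
r78=1001110 pc4: +16 =578
r79=1001111 pc5: +32 =610
r80=1010000 pc2: +4 =614
r81=1010001 pc3: +8 =622
r82=1010010 pc3: +8 =630
r83=1010011 pc4: +16 =646
r84=1010100 pc3: +8 =654
r85=1010101 pc4: +16 =670
r86=1010110 pc4: +16 =686
r87=1010111 pc5: +32 =718
r88=1011000 pc3: +8 =726
r89=1011001 pc4: +16 =742
r90=1011010 pc4: +16 =758
r91=1011011 pc5: +32 =790
r92=1011100 pc4: +16 =806
r93=1011101 pc5: +32 =838
r94=1011110 pc5: +32 =870
r95=1011111 pc6: +64 =934
r96=1100000 pc2: +4 =938
r97=1100001 pc3: +8 =946
r98=1100010 pc3: +8 =954
r99=1100011 pc4: +16 =970
r100=1100100 pc3: +8 =978
r101=1100101 pc4: +16 =994
r102=1100110 pc4: +16 =1010
r103=1100111 pc5: +32 =1042
r104=1101000 pc3: +8 =1050
r105=1101001 pc4: +16 =1066
r106=1101010 pc4: +16 =1082
r107=1101011 pc5: +32 =1114
r108=1101100 pc4: +16 =1130
r109=1101101 pc5: +32 =1162
r110=1101110 pc5: +32 =1194
r111=1101111 pc6: +64 =1258
r112=1110000 pc3: +8 =1266
r113=1110001 pc4: +16 =1282
r114=1110010 pc4: +16 =1298
r115=1110011 pc5: +32 =1330
r116=1110100 pc4: +16 =1346
r117=1110101 pc5: +32 =1378
r118=1110110 pc5: +32 =1410
r119=1110111 pc6: +64 =1474
r120=1111000 pc4: +16 =1490
r121=1111001 pc5: +32 =1522
r122=1111010 pc5: +32 =1554
r123=1111011 pc6: +64 =1618
r124=1111100 pc5: +32 =1650
r125=1111101 pc6: +64 =1714
r126=1111110 pc6: +64 =1778
r127=1111111 pc7: +128 =1906
r128=10000000 pc1: +2 =1908
r129=10000001 pc2: +4 =1912
r130=10000010 pc2: +4 =1916
r131=10000011 pc3: +8 =1924
r132=10000100 pc2: +4 =1928
r133=10000101 pc3: +8 =1936
r134=10000110 pc3: +8 =1944
r135=10000111 pc4: +16 =1960
r136=10001000 pc2: +4 =1964
r137=10001001 pc3: +8 =1972
r138=10001010 pc3: +8 =1980
r139=10001011 pc4: +16 =1996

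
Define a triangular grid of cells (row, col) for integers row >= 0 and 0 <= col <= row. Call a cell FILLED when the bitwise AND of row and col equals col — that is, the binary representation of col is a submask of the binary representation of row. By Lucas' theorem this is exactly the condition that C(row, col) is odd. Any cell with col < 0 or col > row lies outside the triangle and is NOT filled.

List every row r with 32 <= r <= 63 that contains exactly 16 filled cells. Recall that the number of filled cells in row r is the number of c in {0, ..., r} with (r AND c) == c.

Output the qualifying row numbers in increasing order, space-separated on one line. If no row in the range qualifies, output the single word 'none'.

Answer: 39 43 45 46 51 53 54 57 58 60

Derivation:
Row r has 2^popcount(r) filled cells, so we need popcount(r) = log2(16) = 4.
Scan r = 32..63 and keep those with exactly 4 one-bits:
r=32=100000 popcount=1 -> skip
r=33=100001 popcount=2 -> skip
r=34=100010 popcount=2 -> skip
r=35=100011 popcount=3 -> skip
r=36=100100 popcount=2 -> skip
r=37=100101 popcount=3 -> skip
r=38=100110 popcount=3 -> skip
r=39=100111 popcount=4 -> KEEP
r=40=101000 popcount=2 -> skip
r=41=101001 popcount=3 -> skip
r=42=101010 popcount=3 -> skip
r=43=101011 popcount=4 -> KEEP
r=44=101100 popcount=3 -> skip
r=45=101101 popcount=4 -> KEEP
r=46=101110 popcount=4 -> KEEP
r=47=101111 popcount=5 -> skip
r=48=110000 popcount=2 -> skip
r=49=110001 popcount=3 -> skip
r=50=110010 popcount=3 -> skip
r=51=110011 popcount=4 -> KEEP
r=52=110100 popcount=3 -> skip
r=53=110101 popcount=4 -> KEEP
r=54=110110 popcount=4 -> KEEP
r=55=110111 popcount=5 -> skip
r=56=111000 popcount=3 -> skip
r=57=111001 popcount=4 -> KEEP
r=58=111010 popcount=4 -> KEEP
r=59=111011 popcount=5 -> skip
r=60=111100 popcount=4 -> KEEP
r=61=111101 popcount=5 -> skip
r=62=111110 popcount=5 -> skip
r=63=111111 popcount=6 -> skip
Kept rows: 39 43 45 46 51 53 54 57 58 60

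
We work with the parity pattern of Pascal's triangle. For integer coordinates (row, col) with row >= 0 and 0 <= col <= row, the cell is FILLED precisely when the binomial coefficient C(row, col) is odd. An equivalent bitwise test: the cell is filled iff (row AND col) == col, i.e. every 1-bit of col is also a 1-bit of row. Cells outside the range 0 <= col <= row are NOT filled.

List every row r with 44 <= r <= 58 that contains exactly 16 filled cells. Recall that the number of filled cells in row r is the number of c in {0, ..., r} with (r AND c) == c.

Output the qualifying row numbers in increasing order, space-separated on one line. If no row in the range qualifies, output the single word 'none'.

Answer: 45 46 51 53 54 57 58

Derivation:
Row r has 2^popcount(r) filled cells, so we need popcount(r) = log2(16) = 4.
Scan r = 44..58 and keep those with exactly 4 one-bits:
r=44=101100 popcount=3 -> skip
r=45=101101 popcount=4 -> KEEP
r=46=101110 popcount=4 -> KEEP
r=47=101111 popcount=5 -> skip
r=48=110000 popcount=2 -> skip
r=49=110001 popcount=3 -> skip
r=50=110010 popcount=3 -> skip
r=51=110011 popcount=4 -> KEEP
r=52=110100 popcount=3 -> skip
r=53=110101 popcount=4 -> KEEP
r=54=110110 popcount=4 -> KEEP
r=55=110111 popcount=5 -> skip
r=56=111000 popcount=3 -> skip
r=57=111001 popcount=4 -> KEEP
r=58=111010 popcount=4 -> KEEP
Kept rows: 45 46 51 53 54 57 58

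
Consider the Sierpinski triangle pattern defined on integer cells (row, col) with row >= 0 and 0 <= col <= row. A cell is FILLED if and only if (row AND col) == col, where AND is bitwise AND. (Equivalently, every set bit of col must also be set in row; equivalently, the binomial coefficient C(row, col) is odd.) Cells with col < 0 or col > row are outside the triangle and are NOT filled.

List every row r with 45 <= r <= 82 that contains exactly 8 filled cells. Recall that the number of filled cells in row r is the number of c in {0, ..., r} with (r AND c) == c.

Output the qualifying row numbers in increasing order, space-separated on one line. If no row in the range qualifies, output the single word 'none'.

Answer: 49 50 52 56 67 69 70 73 74 76 81 82

Derivation:
Row r has 2^popcount(r) filled cells, so we need popcount(r) = log2(8) = 3.
Scan r = 45..82 and keep those with exactly 3 one-bits:
r=45=101101 popcount=4 -> skip
r=46=101110 popcount=4 -> skip
r=47=101111 popcount=5 -> skip
r=48=110000 popcount=2 -> skip
r=49=110001 popcount=3 -> KEEP
r=50=110010 popcount=3 -> KEEP
r=51=110011 popcount=4 -> skip
r=52=110100 popcount=3 -> KEEP
r=53=110101 popcount=4 -> skip
r=54=110110 popcount=4 -> skip
r=55=110111 popcount=5 -> skip
r=56=111000 popcount=3 -> KEEP
r=57=111001 popcount=4 -> skip
r=58=111010 popcount=4 -> skip
r=59=111011 popcount=5 -> skip
r=60=111100 popcount=4 -> skip
r=61=111101 popcount=5 -> skip
r=62=111110 popcount=5 -> skip
r=63=111111 popcount=6 -> skip
r=64=1000000 popcount=1 -> skip
r=65=1000001 popcount=2 -> skip
r=66=1000010 popcount=2 -> skip
r=67=1000011 popcount=3 -> KEEP
r=68=1000100 popcount=2 -> skip
r=69=1000101 popcount=3 -> KEEP
r=70=1000110 popcount=3 -> KEEP
r=71=1000111 popcount=4 -> skip
r=72=1001000 popcount=2 -> skip
r=73=1001001 popcount=3 -> KEEP
r=74=1001010 popcount=3 -> KEEP
r=75=1001011 popcount=4 -> skip
r=76=1001100 popcount=3 -> KEEP
r=77=1001101 popcount=4 -> skip
r=78=1001110 popcount=4 -> skip
r=79=1001111 popcount=5 -> skip
r=80=1010000 popcount=2 -> skip
r=81=1010001 popcount=3 -> KEEP
r=82=1010010 popcount=3 -> KEEP
Kept rows: 49 50 52 56 67 69 70 73 74 76 81 82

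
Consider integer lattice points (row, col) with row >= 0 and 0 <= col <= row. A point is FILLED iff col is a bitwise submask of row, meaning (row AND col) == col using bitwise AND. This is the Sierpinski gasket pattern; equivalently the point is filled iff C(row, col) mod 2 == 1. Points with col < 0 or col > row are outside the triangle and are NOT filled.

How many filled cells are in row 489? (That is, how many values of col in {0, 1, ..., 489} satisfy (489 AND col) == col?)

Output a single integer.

489 in binary = 111101001
popcount(489) = number of 1-bits in 111101001 = 6
A col c satisfies (489 AND c) == c iff every set bit of c is also set in 489; each of the 6 set bits of 489 can independently be on or off in c.
count = 2^6 = 64

Answer: 64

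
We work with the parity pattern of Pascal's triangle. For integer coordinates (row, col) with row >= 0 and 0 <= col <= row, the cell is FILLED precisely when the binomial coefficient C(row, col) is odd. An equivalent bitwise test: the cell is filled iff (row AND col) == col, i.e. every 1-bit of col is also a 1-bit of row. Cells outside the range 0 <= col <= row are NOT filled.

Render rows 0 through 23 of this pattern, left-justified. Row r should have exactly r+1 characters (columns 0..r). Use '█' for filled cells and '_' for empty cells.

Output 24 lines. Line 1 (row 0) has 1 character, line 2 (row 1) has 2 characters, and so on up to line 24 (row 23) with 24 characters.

Answer: █
██
█_█
████
█___█
██__██
█_█_█_█
████████
█_______█
██______██
█_█_____█_█
████____████
█___█___█___█
██__██__██__██
█_█_█_█_█_█_█_█
████████████████
█_______________█
██______________██
█_█_____________█_█
████____________████
█___█___________█___█
██__██__________██__██
█_█_█_█_________█_█_█_█
████████________████████

Derivation:
r0=0: █
r1=1: ██
r2=10: █_█
r3=11: ████
r4=100: █___█
r5=101: ██__██
r6=110: █_█_█_█
r7=111: ████████
r8=1000: █_______█
r9=1001: ██______██
r10=1010: █_█_____█_█
r11=1011: ████____████
r12=1100: █___█___█___█
r13=1101: ██__██__██__██
r14=1110: █_█_█_█_█_█_█_█
r15=1111: ████████████████
r16=10000: █_______________█
r17=10001: ██______________██
r18=10010: █_█_____________█_█
r19=10011: ████____________████
r20=10100: █___█___________█___█
r21=10101: ██__██__________██__██
r22=10110: █_█_█_█_________█_█_█_█
r23=10111: ████████________████████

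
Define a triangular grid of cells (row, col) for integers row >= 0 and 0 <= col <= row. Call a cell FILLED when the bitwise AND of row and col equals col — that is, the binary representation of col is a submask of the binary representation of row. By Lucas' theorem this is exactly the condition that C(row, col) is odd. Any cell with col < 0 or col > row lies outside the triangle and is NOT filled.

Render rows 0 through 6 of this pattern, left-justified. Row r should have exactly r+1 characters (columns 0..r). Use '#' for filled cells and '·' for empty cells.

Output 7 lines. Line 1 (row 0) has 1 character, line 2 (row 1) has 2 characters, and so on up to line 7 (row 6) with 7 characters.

Answer: #
##
#·#
####
#···#
##··##
#·#·#·#

Derivation:
r0=0: #
r1=1: ##
r2=10: #·#
r3=11: ####
r4=100: #···#
r5=101: ##··##
r6=110: #·#·#·#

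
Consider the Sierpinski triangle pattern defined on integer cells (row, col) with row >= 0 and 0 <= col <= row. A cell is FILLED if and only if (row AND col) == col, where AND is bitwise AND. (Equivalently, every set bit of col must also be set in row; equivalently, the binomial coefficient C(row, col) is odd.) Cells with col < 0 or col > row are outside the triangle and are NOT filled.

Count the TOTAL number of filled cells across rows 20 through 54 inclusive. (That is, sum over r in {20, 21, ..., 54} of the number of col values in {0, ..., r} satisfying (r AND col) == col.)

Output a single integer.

Answer: 382

Derivation:
r20=10100 pc2: +4 =4
r21=10101 pc3: +8 =12
r22=10110 pc3: +8 =20
r23=10111 pc4: +16 =36
r24=11000 pc2: +4 =40
r25=11001 pc3: +8 =48
r26=11010 pc3: +8 =56
r27=11011 pc4: +16 =72
r28=11100 pc3: +8 =80
r29=11101 pc4: +16 =96
r30=11110 pc4: +16 =112
r31=11111 pc5: +32 =144
r32=100000 pc1: +2 =146
r33=100001 pc2: +4 =150
r34=100010 pc2: +4 =154
r35=100011 pc3: +8 =162
r36=100100 pc2: +4 =166
r37=100101 pc3: +8 =174
r38=100110 pc3: +8 =182
r39=100111 pc4: +16 =198
r40=101000 pc2: +4 =202
r41=101001 pc3: +8 =210
r42=101010 pc3: +8 =218
r43=101011 pc4: +16 =234
r44=101100 pc3: +8 =242
r45=101101 pc4: +16 =258
r46=101110 pc4: +16 =274
r47=101111 pc5: +32 =306
r48=110000 pc2: +4 =310
r49=110001 pc3: +8 =318
r50=110010 pc3: +8 =326
r51=110011 pc4: +16 =342
r52=110100 pc3: +8 =350
r53=110101 pc4: +16 =366
r54=110110 pc4: +16 =382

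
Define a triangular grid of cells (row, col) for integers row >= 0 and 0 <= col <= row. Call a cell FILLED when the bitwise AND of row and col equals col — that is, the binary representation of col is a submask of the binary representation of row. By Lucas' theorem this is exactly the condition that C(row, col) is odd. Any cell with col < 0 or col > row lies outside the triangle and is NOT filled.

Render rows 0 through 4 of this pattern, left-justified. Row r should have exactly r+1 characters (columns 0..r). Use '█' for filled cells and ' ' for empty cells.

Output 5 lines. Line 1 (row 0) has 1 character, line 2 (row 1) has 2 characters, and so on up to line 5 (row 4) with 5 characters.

r0=0: █
r1=1: ██
r2=10: █ █
r3=11: ████
r4=100: █   █

Answer: █
██
█ █
████
█   █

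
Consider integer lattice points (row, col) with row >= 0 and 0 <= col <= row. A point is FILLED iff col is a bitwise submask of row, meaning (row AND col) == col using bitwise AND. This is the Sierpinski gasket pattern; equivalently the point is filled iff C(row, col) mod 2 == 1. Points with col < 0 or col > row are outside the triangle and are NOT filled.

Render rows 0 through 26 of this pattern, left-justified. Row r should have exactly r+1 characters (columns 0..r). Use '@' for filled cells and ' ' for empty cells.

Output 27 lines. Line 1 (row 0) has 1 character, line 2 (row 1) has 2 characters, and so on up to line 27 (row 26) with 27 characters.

r0=0: @
r1=1: @@
r2=10: @ @
r3=11: @@@@
r4=100: @   @
r5=101: @@  @@
r6=110: @ @ @ @
r7=111: @@@@@@@@
r8=1000: @       @
r9=1001: @@      @@
r10=1010: @ @     @ @
r11=1011: @@@@    @@@@
r12=1100: @   @   @   @
r13=1101: @@  @@  @@  @@
r14=1110: @ @ @ @ @ @ @ @
r15=1111: @@@@@@@@@@@@@@@@
r16=10000: @               @
r17=10001: @@              @@
r18=10010: @ @             @ @
r19=10011: @@@@            @@@@
r20=10100: @   @           @   @
r21=10101: @@  @@          @@  @@
r22=10110: @ @ @ @         @ @ @ @
r23=10111: @@@@@@@@        @@@@@@@@
r24=11000: @       @       @       @
r25=11001: @@      @@      @@      @@
r26=11010: @ @     @ @     @ @     @ @

Answer: @
@@
@ @
@@@@
@   @
@@  @@
@ @ @ @
@@@@@@@@
@       @
@@      @@
@ @     @ @
@@@@    @@@@
@   @   @   @
@@  @@  @@  @@
@ @ @ @ @ @ @ @
@@@@@@@@@@@@@@@@
@               @
@@              @@
@ @             @ @
@@@@            @@@@
@   @           @   @
@@  @@          @@  @@
@ @ @ @         @ @ @ @
@@@@@@@@        @@@@@@@@
@       @       @       @
@@      @@      @@      @@
@ @     @ @     @ @     @ @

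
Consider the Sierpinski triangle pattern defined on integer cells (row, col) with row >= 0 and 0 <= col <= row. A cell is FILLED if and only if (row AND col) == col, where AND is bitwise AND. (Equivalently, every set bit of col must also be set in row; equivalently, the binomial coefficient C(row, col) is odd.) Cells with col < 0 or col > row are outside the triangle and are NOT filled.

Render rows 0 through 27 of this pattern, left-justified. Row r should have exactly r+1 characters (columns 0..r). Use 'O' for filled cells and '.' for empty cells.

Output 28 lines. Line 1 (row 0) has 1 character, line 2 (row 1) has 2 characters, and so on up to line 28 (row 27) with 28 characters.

r0=0: O
r1=1: OO
r2=10: O.O
r3=11: OOOO
r4=100: O...O
r5=101: OO..OO
r6=110: O.O.O.O
r7=111: OOOOOOOO
r8=1000: O.......O
r9=1001: OO......OO
r10=1010: O.O.....O.O
r11=1011: OOOO....OOOO
r12=1100: O...O...O...O
r13=1101: OO..OO..OO..OO
r14=1110: O.O.O.O.O.O.O.O
r15=1111: OOOOOOOOOOOOOOOO
r16=10000: O...............O
r17=10001: OO..............OO
r18=10010: O.O.............O.O
r19=10011: OOOO............OOOO
r20=10100: O...O...........O...O
r21=10101: OO..OO..........OO..OO
r22=10110: O.O.O.O.........O.O.O.O
r23=10111: OOOOOOOO........OOOOOOOO
r24=11000: O.......O.......O.......O
r25=11001: OO......OO......OO......OO
r26=11010: O.O.....O.O.....O.O.....O.O
r27=11011: OOOO....OOOO....OOOO....OOOO

Answer: O
OO
O.O
OOOO
O...O
OO..OO
O.O.O.O
OOOOOOOO
O.......O
OO......OO
O.O.....O.O
OOOO....OOOO
O...O...O...O
OO..OO..OO..OO
O.O.O.O.O.O.O.O
OOOOOOOOOOOOOOOO
O...............O
OO..............OO
O.O.............O.O
OOOO............OOOO
O...O...........O...O
OO..OO..........OO..OO
O.O.O.O.........O.O.O.O
OOOOOOOO........OOOOOOOO
O.......O.......O.......O
OO......OO......OO......OO
O.O.....O.O.....O.O.....O.O
OOOO....OOOO....OOOO....OOOO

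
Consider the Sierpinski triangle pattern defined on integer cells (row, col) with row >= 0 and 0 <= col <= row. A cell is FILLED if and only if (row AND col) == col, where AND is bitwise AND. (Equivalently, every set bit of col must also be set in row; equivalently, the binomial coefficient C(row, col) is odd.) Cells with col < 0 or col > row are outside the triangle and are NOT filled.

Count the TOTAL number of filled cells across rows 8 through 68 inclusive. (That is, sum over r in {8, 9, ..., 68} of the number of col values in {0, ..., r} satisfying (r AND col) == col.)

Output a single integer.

Answer: 724

Derivation:
r8=1000 pc1: +2 =2
r9=1001 pc2: +4 =6
r10=1010 pc2: +4 =10
r11=1011 pc3: +8 =18
r12=1100 pc2: +4 =22
r13=1101 pc3: +8 =30
r14=1110 pc3: +8 =38
r15=1111 pc4: +16 =54
r16=10000 pc1: +2 =56
r17=10001 pc2: +4 =60
r18=10010 pc2: +4 =64
r19=10011 pc3: +8 =72
r20=10100 pc2: +4 =76
r21=10101 pc3: +8 =84
r22=10110 pc3: +8 =92
r23=10111 pc4: +16 =108
r24=11000 pc2: +4 =112
r25=11001 pc3: +8 =120
r26=11010 pc3: +8 =128
r27=11011 pc4: +16 =144
r28=11100 pc3: +8 =152
r29=11101 pc4: +16 =168
r30=11110 pc4: +16 =184
r31=11111 pc5: +32 =216
r32=100000 pc1: +2 =218
r33=100001 pc2: +4 =222
r34=100010 pc2: +4 =226
r35=100011 pc3: +8 =234
r36=100100 pc2: +4 =238
r37=100101 pc3: +8 =246
r38=100110 pc3: +8 =254
r39=100111 pc4: +16 =270
r40=101000 pc2: +4 =274
r41=101001 pc3: +8 =282
r42=101010 pc3: +8 =290
r43=101011 pc4: +16 =306
r44=101100 pc3: +8 =314
r45=101101 pc4: +16 =330
r46=101110 pc4: +16 =346
r47=101111 pc5: +32 =378
r48=110000 pc2: +4 =382
r49=110001 pc3: +8 =390
r50=110010 pc3: +8 =398
r51=110011 pc4: +16 =414
r52=110100 pc3: +8 =422
r53=110101 pc4: +16 =438
r54=110110 pc4: +16 =454
r55=110111 pc5: +32 =486
r56=111000 pc3: +8 =494
r57=111001 pc4: +16 =510
r58=111010 pc4: +16 =526
r59=111011 pc5: +32 =558
r60=111100 pc4: +16 =574
r61=111101 pc5: +32 =606
r62=111110 pc5: +32 =638
r63=111111 pc6: +64 =702
r64=1000000 pc1: +2 =704
r65=1000001 pc2: +4 =708
r66=1000010 pc2: +4 =712
r67=1000011 pc3: +8 =720
r68=1000100 pc2: +4 =724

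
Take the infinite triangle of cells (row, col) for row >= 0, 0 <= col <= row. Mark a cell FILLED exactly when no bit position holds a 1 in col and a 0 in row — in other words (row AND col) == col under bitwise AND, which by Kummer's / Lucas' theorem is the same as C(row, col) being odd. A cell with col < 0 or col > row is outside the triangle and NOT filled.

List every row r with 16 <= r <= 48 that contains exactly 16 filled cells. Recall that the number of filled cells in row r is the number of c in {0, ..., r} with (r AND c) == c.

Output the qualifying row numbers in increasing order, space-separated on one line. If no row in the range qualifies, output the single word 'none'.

Answer: 23 27 29 30 39 43 45 46

Derivation:
Row r has 2^popcount(r) filled cells, so we need popcount(r) = log2(16) = 4.
Scan r = 16..48 and keep those with exactly 4 one-bits:
r=16=10000 popcount=1 -> skip
r=17=10001 popcount=2 -> skip
r=18=10010 popcount=2 -> skip
r=19=10011 popcount=3 -> skip
r=20=10100 popcount=2 -> skip
r=21=10101 popcount=3 -> skip
r=22=10110 popcount=3 -> skip
r=23=10111 popcount=4 -> KEEP
r=24=11000 popcount=2 -> skip
r=25=11001 popcount=3 -> skip
r=26=11010 popcount=3 -> skip
r=27=11011 popcount=4 -> KEEP
r=28=11100 popcount=3 -> skip
r=29=11101 popcount=4 -> KEEP
r=30=11110 popcount=4 -> KEEP
r=31=11111 popcount=5 -> skip
r=32=100000 popcount=1 -> skip
r=33=100001 popcount=2 -> skip
r=34=100010 popcount=2 -> skip
r=35=100011 popcount=3 -> skip
r=36=100100 popcount=2 -> skip
r=37=100101 popcount=3 -> skip
r=38=100110 popcount=3 -> skip
r=39=100111 popcount=4 -> KEEP
r=40=101000 popcount=2 -> skip
r=41=101001 popcount=3 -> skip
r=42=101010 popcount=3 -> skip
r=43=101011 popcount=4 -> KEEP
r=44=101100 popcount=3 -> skip
r=45=101101 popcount=4 -> KEEP
r=46=101110 popcount=4 -> KEEP
r=47=101111 popcount=5 -> skip
r=48=110000 popcount=2 -> skip
Kept rows: 23 27 29 30 39 43 45 46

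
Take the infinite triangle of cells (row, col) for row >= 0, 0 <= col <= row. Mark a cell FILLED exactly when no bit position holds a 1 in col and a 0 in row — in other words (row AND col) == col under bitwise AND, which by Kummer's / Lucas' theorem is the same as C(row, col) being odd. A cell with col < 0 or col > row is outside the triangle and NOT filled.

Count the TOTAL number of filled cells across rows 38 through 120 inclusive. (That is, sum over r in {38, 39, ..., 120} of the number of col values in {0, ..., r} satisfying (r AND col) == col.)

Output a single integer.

r38=100110 pc3: +8 =8
r39=100111 pc4: +16 =24
r40=101000 pc2: +4 =28
r41=101001 pc3: +8 =36
r42=101010 pc3: +8 =44
r43=101011 pc4: +16 =60
r44=101100 pc3: +8 =68
r45=101101 pc4: +16 =84
r46=101110 pc4: +16 =100
r47=101111 pc5: +32 =132
r48=110000 pc2: +4 =136
r49=110001 pc3: +8 =144
r50=110010 pc3: +8 =152
r51=110011 pc4: +16 =168
r52=110100 pc3: +8 =176
r53=110101 pc4: +16 =192
r54=110110 pc4: +16 =208
r55=110111 pc5: +32 =240
r56=111000 pc3: +8 =248
r57=111001 pc4: +16 =264
r58=111010 pc4: +16 =280
r59=111011 pc5: +32 =312
r60=111100 pc4: +16 =328
r61=111101 pc5: +32 =360
r62=111110 pc5: +32 =392
r63=111111 pc6: +64 =456
r64=1000000 pc1: +2 =458
r65=1000001 pc2: +4 =462
r66=1000010 pc2: +4 =466
r67=1000011 pc3: +8 =474
r68=1000100 pc2: +4 =478
r69=1000101 pc3: +8 =486
r70=1000110 pc3: +8 =494
r71=1000111 pc4: +16 =510
r72=1001000 pc2: +4 =514
r73=1001001 pc3: +8 =522
r74=1001010 pc3: +8 =530
r75=1001011 pc4: +16 =546
r76=1001100 pc3: +8 =554
r77=1001101 pc4: +16 =570
r78=1001110 pc4: +16 =586
r79=1001111 pc5: +32 =618
r80=1010000 pc2: +4 =622
r81=1010001 pc3: +8 =630
r82=1010010 pc3: +8 =638
r83=1010011 pc4: +16 =654
r84=1010100 pc3: +8 =662
r85=1010101 pc4: +16 =678
r86=1010110 pc4: +16 =694
r87=1010111 pc5: +32 =726
r88=1011000 pc3: +8 =734
r89=1011001 pc4: +16 =750
r90=1011010 pc4: +16 =766
r91=1011011 pc5: +32 =798
r92=1011100 pc4: +16 =814
r93=1011101 pc5: +32 =846
r94=1011110 pc5: +32 =878
r95=1011111 pc6: +64 =942
r96=1100000 pc2: +4 =946
r97=1100001 pc3: +8 =954
r98=1100010 pc3: +8 =962
r99=1100011 pc4: +16 =978
r100=1100100 pc3: +8 =986
r101=1100101 pc4: +16 =1002
r102=1100110 pc4: +16 =1018
r103=1100111 pc5: +32 =1050
r104=1101000 pc3: +8 =1058
r105=1101001 pc4: +16 =1074
r106=1101010 pc4: +16 =1090
r107=1101011 pc5: +32 =1122
r108=1101100 pc4: +16 =1138
r109=1101101 pc5: +32 =1170
r110=1101110 pc5: +32 =1202
r111=1101111 pc6: +64 =1266
r112=1110000 pc3: +8 =1274
r113=1110001 pc4: +16 =1290
r114=1110010 pc4: +16 =1306
r115=1110011 pc5: +32 =1338
r116=1110100 pc4: +16 =1354
r117=1110101 pc5: +32 =1386
r118=1110110 pc5: +32 =1418
r119=1110111 pc6: +64 =1482
r120=1111000 pc4: +16 =1498

Answer: 1498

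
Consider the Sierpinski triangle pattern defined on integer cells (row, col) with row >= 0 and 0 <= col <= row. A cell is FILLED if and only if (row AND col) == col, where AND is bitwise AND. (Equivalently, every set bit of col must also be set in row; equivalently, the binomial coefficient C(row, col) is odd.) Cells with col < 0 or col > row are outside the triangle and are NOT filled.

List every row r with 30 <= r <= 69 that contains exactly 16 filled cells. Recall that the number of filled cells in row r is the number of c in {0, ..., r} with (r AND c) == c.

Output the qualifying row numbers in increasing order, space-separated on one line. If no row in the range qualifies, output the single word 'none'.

Answer: 30 39 43 45 46 51 53 54 57 58 60

Derivation:
Row r has 2^popcount(r) filled cells, so we need popcount(r) = log2(16) = 4.
Scan r = 30..69 and keep those with exactly 4 one-bits:
r=30=11110 popcount=4 -> KEEP
r=31=11111 popcount=5 -> skip
r=32=100000 popcount=1 -> skip
r=33=100001 popcount=2 -> skip
r=34=100010 popcount=2 -> skip
r=35=100011 popcount=3 -> skip
r=36=100100 popcount=2 -> skip
r=37=100101 popcount=3 -> skip
r=38=100110 popcount=3 -> skip
r=39=100111 popcount=4 -> KEEP
r=40=101000 popcount=2 -> skip
r=41=101001 popcount=3 -> skip
r=42=101010 popcount=3 -> skip
r=43=101011 popcount=4 -> KEEP
r=44=101100 popcount=3 -> skip
r=45=101101 popcount=4 -> KEEP
r=46=101110 popcount=4 -> KEEP
r=47=101111 popcount=5 -> skip
r=48=110000 popcount=2 -> skip
r=49=110001 popcount=3 -> skip
r=50=110010 popcount=3 -> skip
r=51=110011 popcount=4 -> KEEP
r=52=110100 popcount=3 -> skip
r=53=110101 popcount=4 -> KEEP
r=54=110110 popcount=4 -> KEEP
r=55=110111 popcount=5 -> skip
r=56=111000 popcount=3 -> skip
r=57=111001 popcount=4 -> KEEP
r=58=111010 popcount=4 -> KEEP
r=59=111011 popcount=5 -> skip
r=60=111100 popcount=4 -> KEEP
r=61=111101 popcount=5 -> skip
r=62=111110 popcount=5 -> skip
r=63=111111 popcount=6 -> skip
r=64=1000000 popcount=1 -> skip
r=65=1000001 popcount=2 -> skip
r=66=1000010 popcount=2 -> skip
r=67=1000011 popcount=3 -> skip
r=68=1000100 popcount=2 -> skip
r=69=1000101 popcount=3 -> skip
Kept rows: 30 39 43 45 46 51 53 54 57 58 60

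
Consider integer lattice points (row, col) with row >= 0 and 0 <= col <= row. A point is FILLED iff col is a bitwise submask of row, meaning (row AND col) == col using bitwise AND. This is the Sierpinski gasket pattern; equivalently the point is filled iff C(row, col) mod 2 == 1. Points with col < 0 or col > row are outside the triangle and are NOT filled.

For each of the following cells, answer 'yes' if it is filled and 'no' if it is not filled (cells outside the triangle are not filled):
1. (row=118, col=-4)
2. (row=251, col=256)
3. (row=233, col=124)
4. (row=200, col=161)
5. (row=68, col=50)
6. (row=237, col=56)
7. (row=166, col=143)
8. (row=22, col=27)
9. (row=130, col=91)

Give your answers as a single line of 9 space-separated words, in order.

(118,-4): col outside [0, 118] -> not filled
(251,256): col outside [0, 251] -> not filled
(233,124): row=0b11101001, col=0b1111100, row AND col = 0b1101000 = 104; 104 != 124 -> empty
(200,161): row=0b11001000, col=0b10100001, row AND col = 0b10000000 = 128; 128 != 161 -> empty
(68,50): row=0b1000100, col=0b110010, row AND col = 0b0 = 0; 0 != 50 -> empty
(237,56): row=0b11101101, col=0b111000, row AND col = 0b101000 = 40; 40 != 56 -> empty
(166,143): row=0b10100110, col=0b10001111, row AND col = 0b10000110 = 134; 134 != 143 -> empty
(22,27): col outside [0, 22] -> not filled
(130,91): row=0b10000010, col=0b1011011, row AND col = 0b10 = 2; 2 != 91 -> empty

Answer: no no no no no no no no no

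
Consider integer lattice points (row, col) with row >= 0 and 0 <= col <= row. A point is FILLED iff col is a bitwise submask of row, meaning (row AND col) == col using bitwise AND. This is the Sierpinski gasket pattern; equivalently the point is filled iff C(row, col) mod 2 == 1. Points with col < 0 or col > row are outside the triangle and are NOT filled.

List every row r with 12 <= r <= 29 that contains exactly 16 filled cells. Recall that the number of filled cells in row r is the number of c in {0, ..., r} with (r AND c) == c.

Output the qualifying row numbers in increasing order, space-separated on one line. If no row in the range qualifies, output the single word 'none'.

Answer: 15 23 27 29

Derivation:
Row r has 2^popcount(r) filled cells, so we need popcount(r) = log2(16) = 4.
Scan r = 12..29 and keep those with exactly 4 one-bits:
r=12=1100 popcount=2 -> skip
r=13=1101 popcount=3 -> skip
r=14=1110 popcount=3 -> skip
r=15=1111 popcount=4 -> KEEP
r=16=10000 popcount=1 -> skip
r=17=10001 popcount=2 -> skip
r=18=10010 popcount=2 -> skip
r=19=10011 popcount=3 -> skip
r=20=10100 popcount=2 -> skip
r=21=10101 popcount=3 -> skip
r=22=10110 popcount=3 -> skip
r=23=10111 popcount=4 -> KEEP
r=24=11000 popcount=2 -> skip
r=25=11001 popcount=3 -> skip
r=26=11010 popcount=3 -> skip
r=27=11011 popcount=4 -> KEEP
r=28=11100 popcount=3 -> skip
r=29=11101 popcount=4 -> KEEP
Kept rows: 15 23 27 29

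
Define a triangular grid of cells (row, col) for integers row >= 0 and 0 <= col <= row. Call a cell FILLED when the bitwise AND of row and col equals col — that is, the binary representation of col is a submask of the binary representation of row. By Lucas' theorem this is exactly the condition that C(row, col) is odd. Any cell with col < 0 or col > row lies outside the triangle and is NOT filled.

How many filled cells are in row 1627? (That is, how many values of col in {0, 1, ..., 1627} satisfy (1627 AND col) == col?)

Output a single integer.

1627 in binary = 11001011011
popcount(1627) = number of 1-bits in 11001011011 = 7
A col c satisfies (1627 AND c) == c iff every set bit of c is also set in 1627; each of the 7 set bits of 1627 can independently be on or off in c.
count = 2^7 = 128

Answer: 128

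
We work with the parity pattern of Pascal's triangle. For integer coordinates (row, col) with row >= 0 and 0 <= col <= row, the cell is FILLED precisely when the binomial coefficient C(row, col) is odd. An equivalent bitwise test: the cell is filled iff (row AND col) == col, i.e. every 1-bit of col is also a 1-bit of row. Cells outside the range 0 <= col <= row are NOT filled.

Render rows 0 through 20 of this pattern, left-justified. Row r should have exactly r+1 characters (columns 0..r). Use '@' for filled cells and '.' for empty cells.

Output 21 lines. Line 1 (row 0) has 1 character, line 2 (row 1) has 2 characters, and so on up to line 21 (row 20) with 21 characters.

r0=0: @
r1=1: @@
r2=10: @.@
r3=11: @@@@
r4=100: @...@
r5=101: @@..@@
r6=110: @.@.@.@
r7=111: @@@@@@@@
r8=1000: @.......@
r9=1001: @@......@@
r10=1010: @.@.....@.@
r11=1011: @@@@....@@@@
r12=1100: @...@...@...@
r13=1101: @@..@@..@@..@@
r14=1110: @.@.@.@.@.@.@.@
r15=1111: @@@@@@@@@@@@@@@@
r16=10000: @...............@
r17=10001: @@..............@@
r18=10010: @.@.............@.@
r19=10011: @@@@............@@@@
r20=10100: @...@...........@...@

Answer: @
@@
@.@
@@@@
@...@
@@..@@
@.@.@.@
@@@@@@@@
@.......@
@@......@@
@.@.....@.@
@@@@....@@@@
@...@...@...@
@@..@@..@@..@@
@.@.@.@.@.@.@.@
@@@@@@@@@@@@@@@@
@...............@
@@..............@@
@.@.............@.@
@@@@............@@@@
@...@...........@...@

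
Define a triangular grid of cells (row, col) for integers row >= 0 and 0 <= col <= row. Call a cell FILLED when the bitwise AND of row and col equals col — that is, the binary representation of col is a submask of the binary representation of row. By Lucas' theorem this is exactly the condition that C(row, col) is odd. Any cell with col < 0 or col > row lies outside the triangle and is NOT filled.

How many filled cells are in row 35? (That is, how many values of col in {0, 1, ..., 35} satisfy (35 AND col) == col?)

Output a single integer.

Answer: 8

Derivation:
35 in binary = 100011
popcount(35) = number of 1-bits in 100011 = 3
A col c satisfies (35 AND c) == c iff every set bit of c is also set in 35; each of the 3 set bits of 35 can independently be on or off in c.
count = 2^3 = 8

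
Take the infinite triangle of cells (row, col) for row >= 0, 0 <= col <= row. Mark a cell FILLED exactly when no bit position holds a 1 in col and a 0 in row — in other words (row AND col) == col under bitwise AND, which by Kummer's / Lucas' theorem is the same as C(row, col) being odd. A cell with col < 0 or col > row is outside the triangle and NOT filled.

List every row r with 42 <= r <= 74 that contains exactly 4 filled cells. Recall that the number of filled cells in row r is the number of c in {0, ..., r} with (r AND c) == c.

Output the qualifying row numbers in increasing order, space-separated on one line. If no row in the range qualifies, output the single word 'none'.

Row r has 2^popcount(r) filled cells, so we need popcount(r) = log2(4) = 2.
Scan r = 42..74 and keep those with exactly 2 one-bits:
r=42=101010 popcount=3 -> skip
r=43=101011 popcount=4 -> skip
r=44=101100 popcount=3 -> skip
r=45=101101 popcount=4 -> skip
r=46=101110 popcount=4 -> skip
r=47=101111 popcount=5 -> skip
r=48=110000 popcount=2 -> KEEP
r=49=110001 popcount=3 -> skip
r=50=110010 popcount=3 -> skip
r=51=110011 popcount=4 -> skip
r=52=110100 popcount=3 -> skip
r=53=110101 popcount=4 -> skip
r=54=110110 popcount=4 -> skip
r=55=110111 popcount=5 -> skip
r=56=111000 popcount=3 -> skip
r=57=111001 popcount=4 -> skip
r=58=111010 popcount=4 -> skip
r=59=111011 popcount=5 -> skip
r=60=111100 popcount=4 -> skip
r=61=111101 popcount=5 -> skip
r=62=111110 popcount=5 -> skip
r=63=111111 popcount=6 -> skip
r=64=1000000 popcount=1 -> skip
r=65=1000001 popcount=2 -> KEEP
r=66=1000010 popcount=2 -> KEEP
r=67=1000011 popcount=3 -> skip
r=68=1000100 popcount=2 -> KEEP
r=69=1000101 popcount=3 -> skip
r=70=1000110 popcount=3 -> skip
r=71=1000111 popcount=4 -> skip
r=72=1001000 popcount=2 -> KEEP
r=73=1001001 popcount=3 -> skip
r=74=1001010 popcount=3 -> skip
Kept rows: 48 65 66 68 72

Answer: 48 65 66 68 72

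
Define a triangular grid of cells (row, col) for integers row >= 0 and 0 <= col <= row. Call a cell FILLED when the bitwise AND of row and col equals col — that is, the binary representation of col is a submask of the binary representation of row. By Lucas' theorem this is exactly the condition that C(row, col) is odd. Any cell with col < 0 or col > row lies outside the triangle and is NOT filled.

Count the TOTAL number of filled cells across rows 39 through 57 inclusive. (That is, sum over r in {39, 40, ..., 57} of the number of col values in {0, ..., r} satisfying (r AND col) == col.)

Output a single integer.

r39=100111 pc4: +16 =16
r40=101000 pc2: +4 =20
r41=101001 pc3: +8 =28
r42=101010 pc3: +8 =36
r43=101011 pc4: +16 =52
r44=101100 pc3: +8 =60
r45=101101 pc4: +16 =76
r46=101110 pc4: +16 =92
r47=101111 pc5: +32 =124
r48=110000 pc2: +4 =128
r49=110001 pc3: +8 =136
r50=110010 pc3: +8 =144
r51=110011 pc4: +16 =160
r52=110100 pc3: +8 =168
r53=110101 pc4: +16 =184
r54=110110 pc4: +16 =200
r55=110111 pc5: +32 =232
r56=111000 pc3: +8 =240
r57=111001 pc4: +16 =256

Answer: 256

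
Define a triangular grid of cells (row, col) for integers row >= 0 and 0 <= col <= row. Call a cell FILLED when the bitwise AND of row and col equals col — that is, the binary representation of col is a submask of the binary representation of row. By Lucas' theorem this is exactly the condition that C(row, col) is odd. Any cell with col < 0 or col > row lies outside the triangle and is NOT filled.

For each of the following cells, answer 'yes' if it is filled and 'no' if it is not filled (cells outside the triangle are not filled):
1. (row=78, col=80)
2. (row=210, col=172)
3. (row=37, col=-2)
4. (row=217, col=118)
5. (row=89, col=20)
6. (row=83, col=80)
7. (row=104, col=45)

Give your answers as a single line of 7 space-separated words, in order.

Answer: no no no no no yes no

Derivation:
(78,80): col outside [0, 78] -> not filled
(210,172): row=0b11010010, col=0b10101100, row AND col = 0b10000000 = 128; 128 != 172 -> empty
(37,-2): col outside [0, 37] -> not filled
(217,118): row=0b11011001, col=0b1110110, row AND col = 0b1010000 = 80; 80 != 118 -> empty
(89,20): row=0b1011001, col=0b10100, row AND col = 0b10000 = 16; 16 != 20 -> empty
(83,80): row=0b1010011, col=0b1010000, row AND col = 0b1010000 = 80; 80 == 80 -> filled
(104,45): row=0b1101000, col=0b101101, row AND col = 0b101000 = 40; 40 != 45 -> empty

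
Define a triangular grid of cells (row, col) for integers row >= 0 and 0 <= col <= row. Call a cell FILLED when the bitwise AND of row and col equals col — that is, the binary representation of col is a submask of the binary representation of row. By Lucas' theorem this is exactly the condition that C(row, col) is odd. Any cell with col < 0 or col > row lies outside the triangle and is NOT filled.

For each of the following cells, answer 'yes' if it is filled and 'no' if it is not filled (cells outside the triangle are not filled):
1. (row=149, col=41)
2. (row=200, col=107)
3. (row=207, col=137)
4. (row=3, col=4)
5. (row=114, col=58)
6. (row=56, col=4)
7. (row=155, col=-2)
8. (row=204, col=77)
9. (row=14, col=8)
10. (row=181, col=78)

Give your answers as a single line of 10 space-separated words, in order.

(149,41): row=0b10010101, col=0b101001, row AND col = 0b1 = 1; 1 != 41 -> empty
(200,107): row=0b11001000, col=0b1101011, row AND col = 0b1001000 = 72; 72 != 107 -> empty
(207,137): row=0b11001111, col=0b10001001, row AND col = 0b10001001 = 137; 137 == 137 -> filled
(3,4): col outside [0, 3] -> not filled
(114,58): row=0b1110010, col=0b111010, row AND col = 0b110010 = 50; 50 != 58 -> empty
(56,4): row=0b111000, col=0b100, row AND col = 0b0 = 0; 0 != 4 -> empty
(155,-2): col outside [0, 155] -> not filled
(204,77): row=0b11001100, col=0b1001101, row AND col = 0b1001100 = 76; 76 != 77 -> empty
(14,8): row=0b1110, col=0b1000, row AND col = 0b1000 = 8; 8 == 8 -> filled
(181,78): row=0b10110101, col=0b1001110, row AND col = 0b100 = 4; 4 != 78 -> empty

Answer: no no yes no no no no no yes no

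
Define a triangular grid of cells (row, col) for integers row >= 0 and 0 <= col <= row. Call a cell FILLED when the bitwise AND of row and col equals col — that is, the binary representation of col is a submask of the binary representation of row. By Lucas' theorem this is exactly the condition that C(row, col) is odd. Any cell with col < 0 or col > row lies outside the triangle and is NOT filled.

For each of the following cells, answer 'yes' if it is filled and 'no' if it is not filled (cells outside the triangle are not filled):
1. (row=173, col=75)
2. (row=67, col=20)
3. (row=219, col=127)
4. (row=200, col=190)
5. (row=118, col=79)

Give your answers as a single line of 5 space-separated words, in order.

Answer: no no no no no

Derivation:
(173,75): row=0b10101101, col=0b1001011, row AND col = 0b1001 = 9; 9 != 75 -> empty
(67,20): row=0b1000011, col=0b10100, row AND col = 0b0 = 0; 0 != 20 -> empty
(219,127): row=0b11011011, col=0b1111111, row AND col = 0b1011011 = 91; 91 != 127 -> empty
(200,190): row=0b11001000, col=0b10111110, row AND col = 0b10001000 = 136; 136 != 190 -> empty
(118,79): row=0b1110110, col=0b1001111, row AND col = 0b1000110 = 70; 70 != 79 -> empty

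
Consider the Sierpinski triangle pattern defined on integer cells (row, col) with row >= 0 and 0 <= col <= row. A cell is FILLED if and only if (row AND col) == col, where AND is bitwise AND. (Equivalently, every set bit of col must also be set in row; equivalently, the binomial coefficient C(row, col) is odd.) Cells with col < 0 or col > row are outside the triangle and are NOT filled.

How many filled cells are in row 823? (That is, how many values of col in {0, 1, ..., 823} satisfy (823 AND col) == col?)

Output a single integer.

823 in binary = 1100110111
popcount(823) = number of 1-bits in 1100110111 = 7
A col c satisfies (823 AND c) == c iff every set bit of c is also set in 823; each of the 7 set bits of 823 can independently be on or off in c.
count = 2^7 = 128

Answer: 128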